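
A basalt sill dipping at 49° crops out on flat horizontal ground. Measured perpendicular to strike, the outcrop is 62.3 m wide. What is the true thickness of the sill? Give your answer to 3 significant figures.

47.0 m

True thickness t = w · sin(dip) = 62.3 × sin 49°
t = 62.3 × 0.7547 = 47.018 m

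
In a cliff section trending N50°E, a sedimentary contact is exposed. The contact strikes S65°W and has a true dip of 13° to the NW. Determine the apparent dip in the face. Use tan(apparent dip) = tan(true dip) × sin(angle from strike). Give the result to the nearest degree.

3°

The section lies 15° from the strike.
tan α = tan 13° × sin 15° = 0.2309 × 0.2588 = 0.0598
α = arctan(0.0598) = 3.42°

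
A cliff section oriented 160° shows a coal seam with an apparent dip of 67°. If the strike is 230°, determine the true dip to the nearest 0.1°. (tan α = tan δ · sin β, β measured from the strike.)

The section is 70° from the strike.
tan(true dip) = tan 67° / sin 70° = 2.5070
true dip = arctan 2.5070 = 68.25°

68.3°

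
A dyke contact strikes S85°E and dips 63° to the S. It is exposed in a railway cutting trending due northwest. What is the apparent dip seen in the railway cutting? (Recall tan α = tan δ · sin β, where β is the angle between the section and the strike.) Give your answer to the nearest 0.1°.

Angle between strike (S85°E) and section (due northwest): β = 40°.
tan(apparent dip) = tan 63° · sin 40° = 1.2615
α = arctan(1.2615) = 51.60°

51.6°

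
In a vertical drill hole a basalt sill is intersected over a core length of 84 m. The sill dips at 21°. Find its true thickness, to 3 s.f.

True thickness t = h · cos(dip) = 84 × cos 21°
t = 84 × 0.9336 = 78.421 m

78.4 m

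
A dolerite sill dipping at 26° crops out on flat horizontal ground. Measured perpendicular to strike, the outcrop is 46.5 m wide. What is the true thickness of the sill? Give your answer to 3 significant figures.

20.4 m

True thickness t = w · sin(dip) = 46.5 × sin 26°
t = 46.5 × 0.4384 = 20.384 m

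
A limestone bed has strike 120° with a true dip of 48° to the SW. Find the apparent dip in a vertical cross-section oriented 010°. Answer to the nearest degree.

46°

The section lies 70° from the strike.
tan(apparent dip) = tan 48° · sin 70° = 1.0436
apparent dip = arctan 1.0436 = 46.22°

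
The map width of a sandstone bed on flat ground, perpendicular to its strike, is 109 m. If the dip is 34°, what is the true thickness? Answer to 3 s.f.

61.0 m

True thickness t = w · sin(dip) = 109 × sin 34°
t = 109 × 0.5592 = 60.952 m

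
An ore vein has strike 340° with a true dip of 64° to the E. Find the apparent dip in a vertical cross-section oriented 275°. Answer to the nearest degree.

62°

Angle between strike (340°) and section (275°): β = 65°.
tan α = tan 64° × sin 65° = 2.0503 × 0.9063 = 1.8582
α = arctan(1.8582) = 61.71°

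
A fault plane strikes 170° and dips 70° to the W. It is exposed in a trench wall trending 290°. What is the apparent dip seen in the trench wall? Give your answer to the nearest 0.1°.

Angle between strike (170°) and section (290°): β = 60°.
tan(apparent dip) = tan 70° · sin 60° = 2.3794
apparent dip = arctan 2.3794 = 67.20°

67.2°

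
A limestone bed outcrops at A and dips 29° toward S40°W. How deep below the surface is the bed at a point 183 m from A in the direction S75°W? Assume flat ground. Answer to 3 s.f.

The hole lies 35° from the dip direction, so the down-dip offset is 183 × cos 35° = 149.90 m.
Depth = down-dip offset × tan(dip) = 149.90 × tan 29° = 149.90 × 0.5543
Depth = 83.09 m

83.1 m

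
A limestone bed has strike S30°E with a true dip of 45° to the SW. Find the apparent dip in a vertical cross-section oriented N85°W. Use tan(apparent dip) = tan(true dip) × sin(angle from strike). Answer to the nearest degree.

39°

The strike is S30°E and the section trends N85°W; the acute angle between them is β = 55°.
tan α = tan 45° × sin 55° = 1.0000 × 0.8192 = 0.8192
α = arctan(0.8192) = 39.32°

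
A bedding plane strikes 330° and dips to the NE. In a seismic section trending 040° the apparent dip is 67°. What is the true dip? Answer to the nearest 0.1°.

β = acute angle between strike 330° and section 040° = 70°.
tan(true dip) = tan 67° / sin 70° = 2.5070
δ = arctan(2.5070) = 68.25°

68.3°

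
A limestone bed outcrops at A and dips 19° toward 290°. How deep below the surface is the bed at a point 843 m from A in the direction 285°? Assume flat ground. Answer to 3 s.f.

289 m

The hole lies 5° from the dip direction, so the down-dip offset is 843 × cos 5° = 839.79 m.
Depth = down-dip offset × tan(dip) = 839.79 × tan 19° = 839.79 × 0.3443
Depth = 289.16 m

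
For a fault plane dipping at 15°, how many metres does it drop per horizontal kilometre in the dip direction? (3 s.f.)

268 m

drop per km = 1000 × tan 15° = 1000 × 0.2679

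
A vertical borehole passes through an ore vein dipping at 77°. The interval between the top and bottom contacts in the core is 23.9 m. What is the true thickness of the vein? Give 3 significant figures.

5.38 m

True thickness t = h · cos(dip) = 23.9 × cos 77°
t = 23.9 × 0.2250 = 5.376 m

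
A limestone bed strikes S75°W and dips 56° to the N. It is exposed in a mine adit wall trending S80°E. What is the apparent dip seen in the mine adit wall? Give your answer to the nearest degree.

32°

Angle between strike (S75°W) and section (S80°E): β = 25°.
tan α = tan 56° × sin 25° = 1.4826 × 0.4226 = 0.6266
α = arctan(0.6266) = 32.07°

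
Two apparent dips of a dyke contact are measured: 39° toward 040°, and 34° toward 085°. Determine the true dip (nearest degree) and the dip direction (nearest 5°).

true dip 39°, dip direction 050°

Each apparent-dip line lies in the plane. As unit vectors (x east, y north, z up), v₁ plunges 39°→040° and v₂ plunges 34°→085°.
The plane normal is n = v₁ × v₂ ∝ (0.287, 0.240, 0.456).
True dip = arccos(n_z / |n|) = arccos(0.7723) = 39.4°.
Dip direction = atan2(0.287, 0.240) = 50° (azimuth of n's horizontal projection).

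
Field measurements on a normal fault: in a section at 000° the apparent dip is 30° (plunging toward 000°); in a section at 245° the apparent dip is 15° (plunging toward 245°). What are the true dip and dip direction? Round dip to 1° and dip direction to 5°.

The two traces are lines in the plane: v₁ = (sin 0°·cos 30°, cos 0°·cos 30°, −sin 30°), v₂ = (sin 245°·cos 15°, cos 245°·cos 15°, −sin 15°).
The plane normal is n = v₁ × v₂ ∝ (-0.428, 0.438, 0.758).
tan δ = √(n_x²+n_y²)/n_z = 0.612/0.758, so δ = 38.9°.
The horizontal component of n points toward azimuth atan2(n_x, n_y) = 316°, the dip direction.

true dip 39°, dip direction 315°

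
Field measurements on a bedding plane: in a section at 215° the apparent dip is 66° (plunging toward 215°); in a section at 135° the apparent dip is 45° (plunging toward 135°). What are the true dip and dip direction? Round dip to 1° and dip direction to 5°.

Each apparent-dip line lies in the plane. As unit vectors (x east, y north, z up), v₁ plunges 66°→215° and v₂ plunges 45°→135°.
Cross product v₁ × v₂ gives the pole to the plane: n ∝ (-0.221, -0.622, 0.283).
Dip δ = arctan(|n_h|/n_z) = arctan(0.660/0.283) = 66.8°.
The horizontal component of n points toward azimuth atan2(n_x, n_y) = 200°, the dip direction.

true dip 67°, dip direction 200°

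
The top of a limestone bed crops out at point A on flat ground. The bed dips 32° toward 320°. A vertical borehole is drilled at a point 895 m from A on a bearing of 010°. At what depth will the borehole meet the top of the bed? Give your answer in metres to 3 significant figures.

The hole lies 50° from the dip direction, so the down-dip offset is 895 × cos 50° = 575.29 m.
Depth = down-dip offset × tan(dip) = 575.29 × tan 32° = 575.29 × 0.6249
Depth = 359.48 m

359 m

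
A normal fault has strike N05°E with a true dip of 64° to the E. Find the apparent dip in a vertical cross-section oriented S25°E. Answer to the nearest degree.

46°

The strike is N05°E and the section trends S25°E; the acute angle between them is β = 30°.
tan(apparent dip) = tan 64° · sin 30° = 1.0252
α = arctan(1.0252) = 45.71°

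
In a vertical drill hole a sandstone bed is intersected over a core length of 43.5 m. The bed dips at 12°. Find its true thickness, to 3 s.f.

42.5 m

True thickness t = h · cos(dip) = 43.5 × cos 12°
t = 43.5 × 0.9781 = 42.549 m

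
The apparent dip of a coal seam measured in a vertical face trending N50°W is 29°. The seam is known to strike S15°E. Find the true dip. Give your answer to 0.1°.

β = acute angle between strike S15°E and section N50°W = 35°.
tan δ = tan α / sin β = tan 29° / sin 35° = 0.5543 / 0.5736 = 0.9664
true dip = arctan 0.9664 = 44.02°

44.0°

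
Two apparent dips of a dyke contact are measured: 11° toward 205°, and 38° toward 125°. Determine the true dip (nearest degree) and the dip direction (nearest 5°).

Each apparent-dip line lies in the plane. As unit vectors (x east, y north, z up), v₁ plunges 11°→205° and v₂ plunges 38°→125°.
The plane normal is n = v₁ × v₂ ∝ (0.461, -0.379, 0.762).
True dip = arccos(n_z / |n|) = arccos(0.7871) = 38.1°.
The horizontal component of n points toward azimuth atan2(n_x, n_y) = 129°, the dip direction.

true dip 38°, dip direction 130°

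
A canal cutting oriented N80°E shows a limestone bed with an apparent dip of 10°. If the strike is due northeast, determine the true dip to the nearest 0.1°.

The section is 35° from the strike.
tan(true dip) = tan 10° / sin 35° = 0.3074
δ = arctan(0.3074) = 17.09°

17.1°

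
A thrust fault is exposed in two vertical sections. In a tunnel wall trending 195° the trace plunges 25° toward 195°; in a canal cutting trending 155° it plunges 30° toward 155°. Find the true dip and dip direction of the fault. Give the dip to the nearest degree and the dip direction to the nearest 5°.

true dip 30°, dip direction 160°

Represent each trace as a vector plunging at its apparent dip toward its trend (east-north-up frame): v₁ = (-0.235, -0.875, -0.423), v₂ = (0.366, -0.785, -0.500).
Cross product v₁ × v₂ gives the pole to the plane: n ∝ (0.106, -0.272, 0.505).
tan δ = √(n_x²+n_y²)/n_z = 0.292/0.505, so δ = 30.1°.
Dip direction = atan2(0.106, -0.272) = 159° (azimuth of n's horizontal projection).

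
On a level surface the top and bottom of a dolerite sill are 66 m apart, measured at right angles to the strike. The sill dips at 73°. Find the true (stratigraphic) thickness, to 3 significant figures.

True thickness t = w · sin(dip) = 66 × sin 73°
t = 66 × 0.9563 = 63.116 m

63.1 m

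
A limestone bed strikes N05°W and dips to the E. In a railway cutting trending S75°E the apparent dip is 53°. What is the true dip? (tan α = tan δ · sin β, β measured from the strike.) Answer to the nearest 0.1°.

54.7°

The section is 70° from the strike.
tan δ = tan α / sin β = tan 53° / sin 70° = 1.3270 / 0.9397 = 1.4122
δ = arctan(1.4122) = 54.70°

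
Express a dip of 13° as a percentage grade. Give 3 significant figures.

grade % = 100 × tan 13° = 100 × 0.2309

23.1%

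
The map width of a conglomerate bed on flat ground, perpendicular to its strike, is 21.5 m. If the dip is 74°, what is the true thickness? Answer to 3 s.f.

20.7 m

True thickness t = w · sin(dip) = 21.5 × sin 74°
t = 21.5 × 0.9613 = 20.667 m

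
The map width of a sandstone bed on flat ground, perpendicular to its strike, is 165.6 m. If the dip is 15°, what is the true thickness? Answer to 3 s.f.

42.9 m

True thickness t = w · sin(dip) = 165.6 × sin 15°
t = 165.6 × 0.2588 = 42.860 m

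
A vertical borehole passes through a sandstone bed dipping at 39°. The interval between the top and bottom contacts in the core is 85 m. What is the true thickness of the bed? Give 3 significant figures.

66.1 m

True thickness t = h · cos(dip) = 85 × cos 39°
t = 85 × 0.7771 = 66.057 m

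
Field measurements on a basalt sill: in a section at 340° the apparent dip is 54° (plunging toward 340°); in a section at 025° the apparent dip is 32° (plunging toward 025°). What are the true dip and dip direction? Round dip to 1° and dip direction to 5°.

true dip 56°, dip direction 320°

Represent each trace as a vector plunging at its apparent dip toward its trend (east-north-up frame): v₁ = (-0.201, 0.552, -0.809), v₂ = (0.358, 0.769, -0.530).
The plane normal is n = v₁ × v₂ ∝ (-0.329, 0.396, 0.352).
True dip = arccos(n_z / |n|) = arccos(0.5646) = 55.6°.
Dip direction = atan2(-0.329, 0.396) = 320° (azimuth of n's horizontal projection).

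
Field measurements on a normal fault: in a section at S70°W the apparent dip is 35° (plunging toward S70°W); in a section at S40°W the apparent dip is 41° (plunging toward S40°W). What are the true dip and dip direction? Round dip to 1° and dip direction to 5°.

Represent each trace as a vector plunging at its apparent dip toward its trend (east-north-up frame): v₁ = (-0.770, -0.280, -0.574), v₂ = (-0.485, -0.578, -0.656).
Cross product v₁ × v₂ gives the pole to the plane: n ∝ (-0.148, -0.227, 0.309).
tan δ = √(n_x²+n_y²)/n_z = 0.271/0.309, so δ = 41.2°.
The horizontal component of n points toward azimuth atan2(n_x, n_y) = 213°, the dip direction.

true dip 41°, dip direction 215°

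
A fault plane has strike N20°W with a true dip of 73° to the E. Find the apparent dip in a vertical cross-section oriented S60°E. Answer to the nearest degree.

65°

Angle between strike (N20°W) and section (S60°E): β = 40°.
tan α = tan 73° × sin 40° = 3.2709 × 0.6428 = 2.1025
α = arctan(2.1025) = 64.56°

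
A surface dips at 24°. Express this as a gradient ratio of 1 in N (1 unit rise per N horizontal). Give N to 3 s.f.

1 in 2.25

1 : N means tan θ = 1/N, so N = 1/tan 24° = 1/0.4452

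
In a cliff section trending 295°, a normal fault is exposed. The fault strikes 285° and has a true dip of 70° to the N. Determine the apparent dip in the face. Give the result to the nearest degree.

The section lies 10° from the strike.
tan(apparent dip) = tan 70° · sin 10° = 0.4771
apparent dip = arctan 0.4771 = 25.51°

26°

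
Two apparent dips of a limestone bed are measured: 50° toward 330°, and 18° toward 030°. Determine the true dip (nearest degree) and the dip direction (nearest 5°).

The two traces are lines in the plane: v₁ = (sin 330°·cos 50°, cos 330°·cos 50°, −sin 50°), v₂ = (sin 30°·cos 18°, cos 30°·cos 18°, −sin 18°).
n = v₁ × v₂ = (-0.459, 0.464, 0.529) (taken with n_z > 0).
True dip = arccos(n_z / |n|) = arccos(0.6302) = 50.9°.
The horizontal component of n points toward azimuth atan2(n_x, n_y) = 315°, the dip direction.

true dip 51°, dip direction 315°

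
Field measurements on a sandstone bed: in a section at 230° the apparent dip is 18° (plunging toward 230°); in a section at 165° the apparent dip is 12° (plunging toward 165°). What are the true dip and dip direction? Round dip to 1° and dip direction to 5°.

Represent each trace as a vector plunging at its apparent dip toward its trend (east-north-up frame): v₁ = (-0.729, -0.611, -0.309), v₂ = (0.253, -0.945, -0.208).
Cross product v₁ × v₂ gives the pole to the plane: n ∝ (-0.165, -0.230, 0.843).
tan δ = √(n_x²+n_y²)/n_z = 0.283/0.843, so δ = 18.5°.
Dip direction = atan2(-0.165, -0.230) = 216° (azimuth of n's horizontal projection).

true dip 19°, dip direction 215°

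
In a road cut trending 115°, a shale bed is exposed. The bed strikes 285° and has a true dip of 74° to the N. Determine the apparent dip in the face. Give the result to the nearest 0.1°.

The section lies 10° from the strike.
tan(apparent dip) = tan 74° · sin 10° = 0.6056
apparent dip = arctan 0.6056 = 31.20°

31.2°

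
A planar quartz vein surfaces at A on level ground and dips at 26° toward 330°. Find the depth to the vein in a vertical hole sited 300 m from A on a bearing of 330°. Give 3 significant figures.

146 m

The hole is directly down-dip from the outcrop, so the down-dip offset is 300 m.
Depth = down-dip offset × tan(dip) = 300.00 × tan 26° = 300.00 × 0.4877
Depth = 146.32 m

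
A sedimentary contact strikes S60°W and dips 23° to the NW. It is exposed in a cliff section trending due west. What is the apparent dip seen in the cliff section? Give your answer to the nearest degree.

12°

The section lies 30° from the strike.
tan(apparent dip) = tan 23° · sin 30° = 0.2122
apparent dip = arctan 0.2122 = 11.98°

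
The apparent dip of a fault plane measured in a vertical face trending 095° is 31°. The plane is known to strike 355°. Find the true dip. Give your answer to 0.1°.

31.4°

β = acute angle between strike 355° and section 095° = 80°.
tan δ = tan α / sin β = tan 31° / sin 80° = 0.6009 / 0.9848 = 0.6101
true dip = arctan 0.6101 = 31.39°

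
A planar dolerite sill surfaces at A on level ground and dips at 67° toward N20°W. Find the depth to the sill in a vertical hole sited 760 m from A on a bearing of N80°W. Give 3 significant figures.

The hole lies 60° from the dip direction, so the down-dip offset is 760 × cos 60° = 380.00 m.
Depth = down-dip offset × tan(dip) = 380.00 × tan 67° = 380.00 × 2.3559
Depth = 895.22 m

895 m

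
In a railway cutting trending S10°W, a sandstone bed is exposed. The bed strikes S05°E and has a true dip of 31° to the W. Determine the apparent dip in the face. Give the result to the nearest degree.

Angle between strike (S05°E) and section (S10°W): β = 15°.
tan(apparent dip) = tan 31° · sin 15° = 0.1555
α = arctan(0.1555) = 8.84°

9°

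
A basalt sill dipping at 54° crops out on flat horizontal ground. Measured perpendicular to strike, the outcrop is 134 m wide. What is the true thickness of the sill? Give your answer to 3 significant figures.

108 m

True thickness t = w · sin(dip) = 134 × sin 54°
t = 134 × 0.8090 = 108.408 m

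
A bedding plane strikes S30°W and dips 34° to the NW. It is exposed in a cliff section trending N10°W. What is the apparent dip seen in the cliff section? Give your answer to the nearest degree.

The strike is S30°W and the section trends N10°W; the acute angle between them is β = 40°.
tan(apparent dip) = tan 34° · sin 40° = 0.4336
α = arctan(0.4336) = 23.44°

23°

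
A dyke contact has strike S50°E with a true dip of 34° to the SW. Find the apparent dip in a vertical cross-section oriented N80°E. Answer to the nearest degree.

27°

The section lies 50° from the strike.
tan α = tan 34° × sin 50° = 0.6745 × 0.7660 = 0.5167
apparent dip = arctan 0.5167 = 27.33°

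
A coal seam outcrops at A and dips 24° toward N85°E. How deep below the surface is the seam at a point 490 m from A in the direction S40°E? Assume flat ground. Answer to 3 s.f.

125 m

The hole lies 55° from the dip direction, so the down-dip offset is 490 × cos 55° = 281.05 m.
Depth = down-dip offset × tan(dip) = 281.05 × tan 24° = 281.05 × 0.4452
Depth = 125.13 m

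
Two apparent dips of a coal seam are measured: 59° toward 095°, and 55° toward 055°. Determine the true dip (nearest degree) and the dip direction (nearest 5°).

Represent each trace as a vector plunging at its apparent dip toward its trend (east-north-up frame): v₁ = (0.513, -0.045, -0.857), v₂ = (0.470, 0.329, -0.819).
n = v₁ × v₂ = (0.319, 0.018, 0.190) (taken with n_z > 0).
True dip = arccos(n_z / |n|) = arccos(0.5112) = 59.3°.
Dip direction = azimuth of (n_x, n_y) = atan2(0.319, 0.018) = 87°.

true dip 59°, dip direction 085°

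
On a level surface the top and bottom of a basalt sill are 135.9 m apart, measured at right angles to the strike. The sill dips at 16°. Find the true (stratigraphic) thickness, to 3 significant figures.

True thickness t = w · sin(dip) = 135.9 × sin 16°
t = 135.9 × 0.2756 = 37.459 m

37.5 m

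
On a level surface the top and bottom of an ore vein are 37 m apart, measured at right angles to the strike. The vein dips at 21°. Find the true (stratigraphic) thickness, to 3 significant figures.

13.3 m

True thickness t = w · sin(dip) = 37 × sin 21°
t = 37 × 0.3584 = 13.260 m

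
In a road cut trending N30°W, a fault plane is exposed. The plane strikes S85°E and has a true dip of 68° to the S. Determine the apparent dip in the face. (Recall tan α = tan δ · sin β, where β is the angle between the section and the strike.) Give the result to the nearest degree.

64°

The section lies 55° from the strike.
tan(apparent dip) = tan 68° · sin 55° = 2.0275
α = arctan(2.0275) = 63.75°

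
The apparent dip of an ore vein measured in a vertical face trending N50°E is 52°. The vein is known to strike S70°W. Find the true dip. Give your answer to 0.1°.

The section is 20° from the strike.
tan δ = tan α / sin β = tan 52° / sin 20° = 1.2799 / 0.3420 = 3.7423
true dip = arctan 3.7423 = 75.04°

75.0°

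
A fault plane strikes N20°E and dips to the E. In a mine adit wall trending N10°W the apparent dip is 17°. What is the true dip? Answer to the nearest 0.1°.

β = acute angle between strike N20°E and section N10°W = 30°.
tan(true dip) = tan 17° / sin 30° = 0.6115
true dip = arctan 0.6115 = 31.44°

31.4°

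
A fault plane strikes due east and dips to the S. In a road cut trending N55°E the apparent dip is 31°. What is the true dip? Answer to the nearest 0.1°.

β = acute angle between strike due east and section N55°E = 35°.
tan δ = tan α / sin β = tan 31° / sin 35° = 0.6009 / 0.5736 = 1.0476
δ = arctan(1.0476) = 46.33°

46.3°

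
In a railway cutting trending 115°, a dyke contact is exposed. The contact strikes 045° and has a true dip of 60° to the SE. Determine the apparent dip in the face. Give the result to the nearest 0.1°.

58.4°

The strike is 045° and the section trends 115°; the acute angle between them is β = 70°.
tan(apparent dip) = tan 60° · sin 70° = 1.6276
α = arctan(1.6276) = 58.43°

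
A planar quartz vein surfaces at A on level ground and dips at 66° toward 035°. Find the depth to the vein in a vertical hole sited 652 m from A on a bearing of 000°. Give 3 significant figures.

1200 m

The hole lies 35° from the dip direction, so the down-dip offset is 652 × cos 35° = 534.09 m.
Depth = down-dip offset × tan(dip) = 534.09 × tan 66° = 534.09 × 2.2460
Depth = 1199.58 m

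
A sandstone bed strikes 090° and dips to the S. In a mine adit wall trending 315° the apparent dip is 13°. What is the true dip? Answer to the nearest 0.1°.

18.1°

β = acute angle between strike 090° and section 315° = 45°.
tan(true dip) = tan 13° / sin 45° = 0.3265
δ = arctan(0.3265) = 18.08°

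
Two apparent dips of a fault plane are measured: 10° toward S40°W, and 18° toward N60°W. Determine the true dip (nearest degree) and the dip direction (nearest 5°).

true dip 19°, dip direction 280°

Each apparent-dip line lies in the plane. As unit vectors (x east, y north, z up), v₁ plunges 10°→S40°W and v₂ plunges 18°→N60°W.
n = v₁ × v₂ = (-0.316, 0.053, 0.922) (taken with n_z > 0).
Dip δ = arctan(|n_h|/n_z) = arctan(0.320/0.922) = 19.1°.
The horizontal component of n points toward azimuth atan2(n_x, n_y) = 279°, the dip direction.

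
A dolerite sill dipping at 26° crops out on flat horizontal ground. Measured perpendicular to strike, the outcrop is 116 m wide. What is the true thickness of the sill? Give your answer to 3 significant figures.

True thickness t = w · sin(dip) = 116 × sin 26°
t = 116 × 0.4384 = 50.851 m

50.9 m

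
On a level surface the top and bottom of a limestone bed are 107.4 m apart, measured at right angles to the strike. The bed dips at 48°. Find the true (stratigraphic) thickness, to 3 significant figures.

True thickness t = w · sin(dip) = 107.4 × sin 48°
t = 107.4 × 0.7431 = 79.814 m

79.8 m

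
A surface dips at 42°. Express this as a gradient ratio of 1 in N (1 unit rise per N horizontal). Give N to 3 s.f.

1 : N means tan θ = 1/N, so N = 1/tan 42° = 1/0.9004

1 in 1.11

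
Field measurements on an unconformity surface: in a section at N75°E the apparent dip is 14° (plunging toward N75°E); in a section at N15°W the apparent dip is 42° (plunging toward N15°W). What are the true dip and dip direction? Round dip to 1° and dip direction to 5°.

Each apparent-dip line lies in the plane. As unit vectors (x east, y north, z up), v₁ plunges 14°→N75°E and v₂ plunges 42°→N15°W.
n = v₁ × v₂ = (0.006, 0.674, 0.721) (taken with n_z > 0).
tan δ = √(n_x²+n_y²)/n_z = 0.674/0.721, so δ = 43.1°.
Dip direction = azimuth of (n_x, n_y) = atan2(0.006, 0.674) = 0°.

true dip 43°, dip direction 000°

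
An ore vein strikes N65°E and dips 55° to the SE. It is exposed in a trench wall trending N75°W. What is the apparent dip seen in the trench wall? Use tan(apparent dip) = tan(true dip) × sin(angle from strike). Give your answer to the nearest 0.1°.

42.6°

The section lies 40° from the strike.
tan α = tan 55° × sin 40° = 1.4281 × 0.6428 = 0.9180
α = arctan(0.9180) = 42.55°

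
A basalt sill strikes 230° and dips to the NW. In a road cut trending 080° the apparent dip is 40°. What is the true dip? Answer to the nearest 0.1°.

β = acute angle between strike 230° and section 080° = 30°.
tan δ = tan α / sin β = tan 40° / sin 30° = 0.8391 / 0.5000 = 1.6782
δ = arctan(1.6782) = 59.21°

59.2°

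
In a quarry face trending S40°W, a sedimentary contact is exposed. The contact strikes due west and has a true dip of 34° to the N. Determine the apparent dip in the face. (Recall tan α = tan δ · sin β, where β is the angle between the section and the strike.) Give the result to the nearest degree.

The strike is due west and the section trends S40°W; the acute angle between them is β = 50°.
tan(apparent dip) = tan 34° · sin 50° = 0.5167
α = arctan(0.5167) = 27.33°

27°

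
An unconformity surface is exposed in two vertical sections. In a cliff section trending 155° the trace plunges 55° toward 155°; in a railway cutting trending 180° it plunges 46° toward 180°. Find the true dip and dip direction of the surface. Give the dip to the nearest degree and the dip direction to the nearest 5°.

Each apparent-dip line lies in the plane. As unit vectors (x east, y north, z up), v₁ plunges 55°→155° and v₂ plunges 46°→180°.
Cross product v₁ × v₂ gives the pole to the plane: n ∝ (0.195, -0.174, 0.168).
True dip = arccos(n_z / |n|) = arccos(0.5412) = 57.2°.
Dip direction = atan2(0.195, -0.174) = 132° (azimuth of n's horizontal projection).

true dip 57°, dip direction 130°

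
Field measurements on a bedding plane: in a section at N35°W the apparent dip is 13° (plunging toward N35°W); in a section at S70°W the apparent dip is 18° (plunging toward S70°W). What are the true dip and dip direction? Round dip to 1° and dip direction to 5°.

true dip 20°, dip direction 275°

The two traces are lines in the plane: v₁ = (sin 325°·cos 13°, cos 325°·cos 13°, −sin 13°), v₂ = (sin 250°·cos 18°, cos 250°·cos 18°, −sin 18°).
Cross product v₁ × v₂ gives the pole to the plane: n ∝ (-0.320, 0.028, 0.895).
Dip δ = arctan(|n_h|/n_z) = arctan(0.321/0.895) = 19.7°.
Dip direction = atan2(-0.320, 0.028) = 275° (azimuth of n's horizontal projection).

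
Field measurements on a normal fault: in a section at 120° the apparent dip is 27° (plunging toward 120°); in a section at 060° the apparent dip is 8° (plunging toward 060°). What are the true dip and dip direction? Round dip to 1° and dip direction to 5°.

Represent each trace as a vector plunging at its apparent dip toward its trend (east-north-up frame): v₁ = (0.772, -0.446, -0.454), v₂ = (0.858, 0.495, -0.139).
n = v₁ × v₂ = (0.287, -0.282, 0.764) (taken with n_z > 0).
tan δ = √(n_x²+n_y²)/n_z = 0.402/0.764, so δ = 27.8°.
Dip direction = atan2(0.287, -0.282) = 135° (azimuth of n's horizontal projection).

true dip 28°, dip direction 135°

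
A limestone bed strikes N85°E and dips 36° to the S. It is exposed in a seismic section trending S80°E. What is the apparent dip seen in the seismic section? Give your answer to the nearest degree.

Angle between strike (N85°E) and section (S80°E): β = 15°.
tan(apparent dip) = tan 36° · sin 15° = 0.1880
apparent dip = arctan 0.1880 = 10.65°

11°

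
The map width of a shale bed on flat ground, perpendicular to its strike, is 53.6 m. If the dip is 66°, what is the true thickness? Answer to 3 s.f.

True thickness t = w · sin(dip) = 53.6 × sin 66°
t = 53.6 × 0.9135 = 48.966 m

49.0 m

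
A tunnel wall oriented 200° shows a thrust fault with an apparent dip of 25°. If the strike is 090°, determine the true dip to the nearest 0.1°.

26.4°

The section is 70° from the strike.
tan δ = tan α / sin β = tan 25° / sin 70° = 0.4663 / 0.9397 = 0.4962
δ = arctan(0.4962) = 26.39°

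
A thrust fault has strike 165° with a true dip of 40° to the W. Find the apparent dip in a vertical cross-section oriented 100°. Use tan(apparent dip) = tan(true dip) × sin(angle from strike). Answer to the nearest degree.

37°

Angle between strike (165°) and section (100°): β = 65°.
tan(apparent dip) = tan 40° · sin 65° = 0.7605
α = arctan(0.7605) = 37.25°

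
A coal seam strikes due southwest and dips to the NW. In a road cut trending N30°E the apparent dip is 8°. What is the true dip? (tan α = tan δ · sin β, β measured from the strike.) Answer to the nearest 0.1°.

28.5°

β = acute angle between strike due southwest and section N30°E = 15°.
tan(true dip) = tan 8° / sin 15° = 0.5430
true dip = arctan 0.5430 = 28.50°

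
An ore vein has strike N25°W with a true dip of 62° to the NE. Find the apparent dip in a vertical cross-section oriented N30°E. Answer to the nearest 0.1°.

57.0°

The strike is N25°W and the section trends N30°E; the acute angle between them is β = 55°.
tan(apparent dip) = tan 62° · sin 55° = 1.5406
α = arctan(1.5406) = 57.01°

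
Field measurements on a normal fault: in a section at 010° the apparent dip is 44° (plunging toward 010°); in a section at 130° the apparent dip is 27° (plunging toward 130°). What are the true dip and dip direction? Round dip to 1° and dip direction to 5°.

true dip 56°, dip direction 060°

Each apparent-dip line lies in the plane. As unit vectors (x east, y north, z up), v₁ plunges 44°→010° and v₂ plunges 27°→130°.
n = v₁ × v₂ = (0.719, 0.417, 0.555) (taken with n_z > 0).
tan δ = √(n_x²+n_y²)/n_z = 0.832/0.555, so δ = 56.3°.
Dip direction = atan2(0.719, 0.417) = 60° (azimuth of n's horizontal projection).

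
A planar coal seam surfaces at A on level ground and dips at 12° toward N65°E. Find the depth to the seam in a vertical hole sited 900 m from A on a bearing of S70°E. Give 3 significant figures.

135 m

The hole lies 45° from the dip direction, so the down-dip offset is 900 × cos 45° = 636.40 m.
Depth = down-dip offset × tan(dip) = 636.40 × tan 12° = 636.40 × 0.2126
Depth = 135.27 m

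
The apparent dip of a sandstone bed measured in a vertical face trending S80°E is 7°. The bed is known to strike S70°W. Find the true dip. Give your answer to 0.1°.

β = acute angle between strike S70°W and section S80°E = 30°.
tan δ = tan α / sin β = tan 7° / sin 30° = 0.1228 / 0.5000 = 0.2456
true dip = arctan 0.2456 = 13.80°

13.8°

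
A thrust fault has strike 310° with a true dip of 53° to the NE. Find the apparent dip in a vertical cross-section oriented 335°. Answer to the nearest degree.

The strike is 310° and the section trends 335°; the acute angle between them is β = 25°.
tan α = tan 53° × sin 25° = 1.3270 × 0.4226 = 0.5608
α = arctan(0.5608) = 29.29°

29°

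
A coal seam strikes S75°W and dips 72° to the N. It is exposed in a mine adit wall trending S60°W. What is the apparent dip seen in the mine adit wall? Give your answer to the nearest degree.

The strike is S75°W and the section trends S60°W; the acute angle between them is β = 15°.
tan(apparent dip) = tan 72° · sin 15° = 0.7966
α = arctan(0.7966) = 38.54°

39°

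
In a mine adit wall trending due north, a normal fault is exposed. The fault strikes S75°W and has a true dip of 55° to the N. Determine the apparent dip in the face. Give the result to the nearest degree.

The strike is S75°W and the section trends due north; the acute angle between them is β = 75°.
tan(apparent dip) = tan 55° · sin 75° = 1.3795
α = arctan(1.3795) = 54.06°

54°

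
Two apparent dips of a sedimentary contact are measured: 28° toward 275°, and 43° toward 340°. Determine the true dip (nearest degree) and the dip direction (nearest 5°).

Each apparent-dip line lies in the plane. As unit vectors (x east, y north, z up), v₁ plunges 28°→275° and v₂ plunges 43°→340°.
The plane normal is n = v₁ × v₂ ∝ (-0.270, 0.482, 0.585).
Dip δ = arctan(|n_h|/n_z) = arctan(0.553/0.585) = 43.4°.
Dip direction = atan2(-0.270, 0.482) = 331° (azimuth of n's horizontal projection).

true dip 43°, dip direction 330°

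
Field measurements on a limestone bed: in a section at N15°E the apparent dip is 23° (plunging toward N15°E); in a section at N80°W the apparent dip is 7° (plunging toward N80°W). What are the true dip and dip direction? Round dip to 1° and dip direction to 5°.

Represent each trace as a vector plunging at its apparent dip toward its trend (east-north-up frame): v₁ = (0.238, 0.889, -0.391), v₂ = (-0.977, 0.172, -0.122).
n = v₁ × v₂ = (-0.041, 0.411, 0.910) (taken with n_z > 0).
Dip δ = arctan(|n_h|/n_z) = arctan(0.413/0.910) = 24.4°.
Dip direction = azimuth of (n_x, n_y) = atan2(-0.041, 0.411) = 354°.

true dip 24°, dip direction 355°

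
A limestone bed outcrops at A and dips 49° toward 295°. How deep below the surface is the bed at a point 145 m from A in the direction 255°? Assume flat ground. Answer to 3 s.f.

128 m

The hole lies 40° from the dip direction, so the down-dip offset is 145 × cos 40° = 111.08 m.
Depth = down-dip offset × tan(dip) = 111.08 × tan 49° = 111.08 × 1.1504
Depth = 127.78 m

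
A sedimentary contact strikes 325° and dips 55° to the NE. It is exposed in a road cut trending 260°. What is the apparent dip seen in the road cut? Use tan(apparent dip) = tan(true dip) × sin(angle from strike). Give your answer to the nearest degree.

52°

The strike is 325° and the section trends 260°; the acute angle between them is β = 65°.
tan(apparent dip) = tan 55° · sin 65° = 1.2943
α = arctan(1.2943) = 52.31°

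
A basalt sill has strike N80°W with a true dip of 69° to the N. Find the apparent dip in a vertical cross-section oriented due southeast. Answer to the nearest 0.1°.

56.2°

Angle between strike (N80°W) and section (due southeast): β = 35°.
tan(apparent dip) = tan 69° · sin 35° = 1.4942
α = arctan(1.4942) = 56.21°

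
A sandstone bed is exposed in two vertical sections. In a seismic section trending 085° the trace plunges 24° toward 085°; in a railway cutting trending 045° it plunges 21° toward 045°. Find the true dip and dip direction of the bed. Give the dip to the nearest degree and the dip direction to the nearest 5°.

true dip 24°, dip direction 075°

The two traces are lines in the plane: v₁ = (sin 85°·cos 24°, cos 85°·cos 24°, −sin 24°), v₂ = (sin 45°·cos 21°, cos 45°·cos 21°, −sin 21°).
The plane normal is n = v₁ × v₂ ∝ (0.240, 0.058, 0.548).
Dip δ = arctan(|n_h|/n_z) = arctan(0.247/0.548) = 24.2°.
Dip direction = azimuth of (n_x, n_y) = atan2(0.240, 0.058) = 76°.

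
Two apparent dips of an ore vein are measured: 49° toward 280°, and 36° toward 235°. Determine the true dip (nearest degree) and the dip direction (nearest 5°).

The two traces are lines in the plane: v₁ = (sin 280°·cos 49°, cos 280°·cos 49°, −sin 49°), v₂ = (sin 235°·cos 36°, cos 235°·cos 36°, −sin 36°).
The plane normal is n = v₁ × v₂ ∝ (-0.417, 0.120, 0.375).
True dip = arccos(n_z / |n|) = arccos(0.6539) = 49.2°.
Dip direction = atan2(-0.417, 0.120) = 286° (azimuth of n's horizontal projection).

true dip 49°, dip direction 285°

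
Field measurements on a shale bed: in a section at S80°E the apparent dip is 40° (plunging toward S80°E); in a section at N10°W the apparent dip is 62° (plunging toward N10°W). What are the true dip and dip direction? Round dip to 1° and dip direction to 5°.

The two traces are lines in the plane: v₁ = (sin 100°·cos 40°, cos 100°·cos 40°, −sin 40°), v₂ = (sin 350°·cos 62°, cos 350°·cos 62°, −sin 62°).
Cross product v₁ × v₂ gives the pole to the plane: n ∝ (0.415, 0.719, 0.338).
Dip δ = arctan(|n_h|/n_z) = arctan(0.830/0.338) = 67.8°.
The horizontal component of n points toward azimuth atan2(n_x, n_y) = 30°, the dip direction.

true dip 68°, dip direction 030°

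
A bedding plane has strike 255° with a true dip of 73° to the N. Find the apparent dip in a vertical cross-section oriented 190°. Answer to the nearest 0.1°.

The section lies 65° from the strike.
tan(apparent dip) = tan 73° · sin 65° = 2.9644
α = arctan(2.9644) = 71.36°

71.4°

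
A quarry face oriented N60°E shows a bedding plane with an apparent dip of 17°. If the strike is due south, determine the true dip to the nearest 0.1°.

The section is 60° from the strike.
tan(true dip) = tan 17° / sin 60° = 0.3530
δ = arctan(0.3530) = 19.44°

19.4°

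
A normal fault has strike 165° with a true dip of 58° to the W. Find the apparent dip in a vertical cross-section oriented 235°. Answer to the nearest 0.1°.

Angle between strike (165°) and section (235°): β = 70°.
tan α = tan 58° × sin 70° = 1.6003 × 0.9397 = 1.5038
α = arctan(1.5038) = 56.38°

56.4°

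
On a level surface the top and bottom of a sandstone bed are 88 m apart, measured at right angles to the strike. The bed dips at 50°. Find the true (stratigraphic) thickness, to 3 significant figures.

67.4 m

True thickness t = w · sin(dip) = 88 × sin 50°
t = 88 × 0.7660 = 67.412 m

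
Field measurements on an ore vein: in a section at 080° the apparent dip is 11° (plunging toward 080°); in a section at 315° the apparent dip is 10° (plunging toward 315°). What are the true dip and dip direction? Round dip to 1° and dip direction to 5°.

true dip 22°, dip direction 020°

Represent each trace as a vector plunging at its apparent dip toward its trend (east-north-up frame): v₁ = (0.967, 0.170, -0.191), v₂ = (-0.696, 0.696, -0.174).
Cross product v₁ × v₂ gives the pole to the plane: n ∝ (0.103, 0.301, 0.792).
tan δ = √(n_x²+n_y²)/n_z = 0.318/0.792, so δ = 21.9°.
Dip direction = azimuth of (n_x, n_y) = atan2(0.103, 0.301) = 19°.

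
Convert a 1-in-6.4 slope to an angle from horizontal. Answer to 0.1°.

tan θ = 1/6.4 = 0.1562
θ = arctan(0.1562) = 8.88°

8.9°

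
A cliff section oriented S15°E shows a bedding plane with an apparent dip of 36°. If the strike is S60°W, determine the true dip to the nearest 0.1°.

36.9°

β = acute angle between strike S60°W and section S15°E = 75°.
tan δ = tan α / sin β = tan 36° / sin 75° = 0.7265 / 0.9659 = 0.7522
true dip = arctan 0.7522 = 36.95°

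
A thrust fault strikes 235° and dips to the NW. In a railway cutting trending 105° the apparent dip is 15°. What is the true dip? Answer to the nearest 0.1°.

19.3°

β = acute angle between strike 235° and section 105° = 50°.
tan δ = tan α / sin β = tan 15° / sin 50° = 0.2679 / 0.7660 = 0.3498
δ = arctan(0.3498) = 19.28°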